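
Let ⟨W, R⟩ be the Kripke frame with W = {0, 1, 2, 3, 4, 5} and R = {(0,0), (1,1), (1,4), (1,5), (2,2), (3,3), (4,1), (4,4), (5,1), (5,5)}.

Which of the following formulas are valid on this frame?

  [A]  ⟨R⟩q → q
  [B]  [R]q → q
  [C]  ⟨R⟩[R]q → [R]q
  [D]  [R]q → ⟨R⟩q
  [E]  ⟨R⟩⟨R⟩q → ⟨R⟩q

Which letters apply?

B, D

R is reflexive: each world relates to itself.
R is not transitive: 4 R 1 and 1 R 5 but not 4 R 5.
R is not euclidean: 1 R 4 and 1 R 5 but not 4 R 5.
R is serial: every world has an R-successor.
R is not a subset of the identity: 1 R 4 with 1 ≠ 4.
(A) ⟨R⟩q → q is the converse of T; it holds exactly when R ⊆ identity. Here R ⊄ identity — not valid.
(B) [R]q → q is axiom T; it is valid on a frame exactly when R is reflexive. R is reflexive, so valid.
(C) the dual of axiom 5: valid iff R is euclidean. R is not euclidean — not valid.
(D) [R]q → ⟨R⟩q (axiom D) characterises the serial frames. R is serial — valid.
(E) ⟨R⟩⟨R⟩q → ⟨R⟩q is the dual of axiom 4; it is valid on a frame exactly when R is transitive. R is not transitive, so not valid.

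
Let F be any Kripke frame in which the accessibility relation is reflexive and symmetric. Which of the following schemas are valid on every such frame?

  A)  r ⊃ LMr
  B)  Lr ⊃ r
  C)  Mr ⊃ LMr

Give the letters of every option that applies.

A, B

Reflexive relations are serial.
(A) r ⊃ LMr is axiom B; it is valid on a frame exactly when R is symmetric. Every such R is symmetric, so valid.
(B) Lr ⊃ r (axiom T) characterises the reflexive frames. Every such R is reflexive — valid.
(C) axiom 5: valid iff R is euclidean. Such an R need not be euclidean — not valid.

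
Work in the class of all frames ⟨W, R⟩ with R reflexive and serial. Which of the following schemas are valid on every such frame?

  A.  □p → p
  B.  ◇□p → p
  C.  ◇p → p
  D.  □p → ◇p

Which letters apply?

(A) □p → p is axiom T, which corresponds to reflexivity. Every such R is reflexive — valid.
(B) ◇□p → p is the dual of axiom B; it is valid on a frame exactly when R is symmetric. Such an R need not be symmetric, so not valid.
(C) ◇p → p is the converse of T; it holds exactly when R ⊆ identity. Such an R need not be a subset of the identity — not valid.
(D) axiom D: valid iff R is serial. Every such R is serial — valid.

A, D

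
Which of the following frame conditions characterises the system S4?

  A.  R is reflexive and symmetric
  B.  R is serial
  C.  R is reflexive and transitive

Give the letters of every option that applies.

C

(A) this class determines B (= KTB), not S4.
(B) this class determines D, not S4.
(C) S4 is sound and complete for exactly this class.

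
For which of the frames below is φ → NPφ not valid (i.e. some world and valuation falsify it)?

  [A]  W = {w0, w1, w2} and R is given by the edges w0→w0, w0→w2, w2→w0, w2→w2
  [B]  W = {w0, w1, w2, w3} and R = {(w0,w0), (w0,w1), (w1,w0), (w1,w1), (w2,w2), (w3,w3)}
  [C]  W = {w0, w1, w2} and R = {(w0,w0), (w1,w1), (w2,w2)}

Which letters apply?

The schema φ → NPφ is axiom B; it is valid on a frame iff R is symmetric.
(A) R is symmetric (every R-edge is matched by its reverse), so the schema is valid here.
(B) R is symmetric (every R-edge is matched by its reverse), so the schema is valid here.
(C) R is symmetric (every R-edge is matched by its reverse), so the schema is valid here.

none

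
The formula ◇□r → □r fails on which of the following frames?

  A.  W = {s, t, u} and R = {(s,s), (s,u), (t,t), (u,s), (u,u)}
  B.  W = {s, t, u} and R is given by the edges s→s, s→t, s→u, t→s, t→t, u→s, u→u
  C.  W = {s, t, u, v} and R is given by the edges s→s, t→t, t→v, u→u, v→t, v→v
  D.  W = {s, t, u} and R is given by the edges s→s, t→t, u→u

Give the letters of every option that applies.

The schema ◇□r → □r is the dual of axiom 5; it is valid on a frame iff R is euclidean.
(A) R is euclidean (any two R-successors of the same world are R-related), so the schema is valid here.
(B) R is not euclidean (s R t and s R u but not t R u), so the schema fails here.
(C) R is euclidean (any two R-successors of the same world are R-related), so the schema is valid here.
(D) R is euclidean (any two R-successors of the same world are R-related), so the schema is valid here.

B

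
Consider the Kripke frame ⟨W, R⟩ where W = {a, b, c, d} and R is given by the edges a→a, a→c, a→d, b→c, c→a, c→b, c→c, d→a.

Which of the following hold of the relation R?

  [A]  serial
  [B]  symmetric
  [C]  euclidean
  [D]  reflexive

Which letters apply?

(A) serial: every world has an R-successor.
(B) symmetric: every R-edge is matched by its reverse.
(C) not euclidean: a R c and a R d but not c R d.
(D) not reflexive: not b R b.

A, B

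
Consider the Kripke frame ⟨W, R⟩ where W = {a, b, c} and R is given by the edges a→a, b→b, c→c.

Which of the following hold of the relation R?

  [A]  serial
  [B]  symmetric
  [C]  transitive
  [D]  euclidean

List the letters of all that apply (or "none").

(A) serial: every world has an R-successor.
(B) symmetric: every R-edge is matched by its reverse.
(C) transitive: R is closed under composition.
(D) euclidean: any two R-successors of the same world are R-related.

A, B, C, D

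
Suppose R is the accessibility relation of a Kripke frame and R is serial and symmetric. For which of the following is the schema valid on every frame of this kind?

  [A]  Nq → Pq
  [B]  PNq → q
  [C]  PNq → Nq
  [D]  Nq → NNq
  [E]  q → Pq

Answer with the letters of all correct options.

A, B

(A) Nq → Pq (axiom D) characterises the serial frames. Every such R is serial — valid.
(B) the dual of axiom B: valid iff R is symmetric. Every such R is symmetric — valid.
(C) PNq → Nq (the dual of axiom 5) characterises the euclidean frames. Such an R need not be euclidean — not valid.
(D) axiom 4: valid iff R is transitive. Such an R need not be transitive — not valid.
(E) q → Pq is the dual of axiom T, which corresponds to reflexivity. Such an R need not be reflexive — not valid.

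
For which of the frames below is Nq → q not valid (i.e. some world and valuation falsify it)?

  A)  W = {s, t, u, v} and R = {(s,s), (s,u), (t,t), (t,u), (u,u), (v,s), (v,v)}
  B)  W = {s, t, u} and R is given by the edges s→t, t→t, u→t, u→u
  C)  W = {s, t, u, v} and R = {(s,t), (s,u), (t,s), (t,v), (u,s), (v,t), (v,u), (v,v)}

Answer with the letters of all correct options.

The schema Nq → q is axiom T; it is valid on a frame iff R is reflexive.
(A) R is reflexive (each world relates to itself), so the schema is valid here.
(B) R is not reflexive (not s R s), so the schema fails here.
(C) R is not reflexive (not s R s), so the schema fails here.

B, C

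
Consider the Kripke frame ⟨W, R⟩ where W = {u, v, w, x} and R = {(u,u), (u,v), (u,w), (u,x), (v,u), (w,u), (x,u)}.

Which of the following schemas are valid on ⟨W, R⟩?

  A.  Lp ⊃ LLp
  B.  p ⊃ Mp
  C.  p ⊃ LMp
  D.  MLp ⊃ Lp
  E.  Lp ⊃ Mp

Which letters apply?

C, E

R is not reflexive: not v R v.
R is symmetric: every R-edge is matched by its reverse.
R is not transitive: v R u and u R v but not v R v.
R is not euclidean: u R v and u R w but not v R w.
R is serial: every world has an R-successor.
(A) Lp ⊃ LLp (axiom 4) characterises the transitive frames. R is not transitive — not valid.
(B) the dual of axiom T: valid iff R is reflexive. R is not reflexive — not valid.
(C) p ⊃ LMp (axiom B) characterises the symmetric frames. R is symmetric — valid.
(D) MLp ⊃ Lp is the dual of axiom 5, which corresponds to the euclidean property. R is not euclidean — not valid.
(E) Lp ⊃ Mp is axiom D; it is valid on a frame exactly when R is serial. R is serial, so valid.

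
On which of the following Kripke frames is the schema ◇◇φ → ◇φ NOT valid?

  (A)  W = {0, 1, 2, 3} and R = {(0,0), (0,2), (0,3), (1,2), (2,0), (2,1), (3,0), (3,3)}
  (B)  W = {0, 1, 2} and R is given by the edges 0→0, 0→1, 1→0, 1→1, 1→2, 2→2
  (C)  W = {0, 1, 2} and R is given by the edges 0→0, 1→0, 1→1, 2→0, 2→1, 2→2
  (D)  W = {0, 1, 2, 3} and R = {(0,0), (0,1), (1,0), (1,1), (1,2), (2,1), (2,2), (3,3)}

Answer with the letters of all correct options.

A, B, D

The schema ◇◇φ → ◇φ is the dual of axiom 4; it is valid on a frame iff R is transitive.
(A) R is not transitive (0 R 2 and 2 R 1 but not 0 R 1), so the schema fails here.
(B) R is not transitive (0 R 1 and 1 R 2 but not 0 R 2), so the schema fails here.
(C) R is transitive (R is closed under composition), so the schema is valid here.
(D) R is not transitive (0 R 1 and 1 R 2 but not 0 R 2), so the schema fails here.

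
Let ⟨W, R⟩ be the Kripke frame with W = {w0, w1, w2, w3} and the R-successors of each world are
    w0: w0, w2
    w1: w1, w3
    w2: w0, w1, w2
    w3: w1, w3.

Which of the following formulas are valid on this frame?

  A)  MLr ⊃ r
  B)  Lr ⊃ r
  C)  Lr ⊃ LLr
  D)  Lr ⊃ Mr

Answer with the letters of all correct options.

B, D

R is reflexive: each world relates to itself.
R is not symmetric: w2 R w1 but not w1 R w2.
R is not transitive: w0 R w2 and w2 R w1 but not w0 R w1.
R is serial: every world has an R-successor.
(A) the dual of axiom B: valid iff R is symmetric. R is not symmetric — not valid.
(B) axiom T: valid iff R is reflexive. R is reflexive — valid.
(C) Lr ⊃ LLr (axiom 4) characterises the transitive frames. R is not transitive — not valid.
(D) Lr ⊃ Mr is axiom D, which corresponds to seriality. R is serial — valid.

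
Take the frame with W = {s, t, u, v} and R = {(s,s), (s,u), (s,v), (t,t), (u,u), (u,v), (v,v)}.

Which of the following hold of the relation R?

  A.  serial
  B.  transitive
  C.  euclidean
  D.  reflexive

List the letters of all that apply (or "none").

(A) serial: every world has an R-successor.
(B) transitive: R is closed under composition.
(C) not euclidean: s R u and s R s but not u R s.
(D) reflexive: each world relates to itself.

A, B, D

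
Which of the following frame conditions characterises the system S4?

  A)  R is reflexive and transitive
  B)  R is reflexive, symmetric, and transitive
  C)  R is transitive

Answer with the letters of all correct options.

(A) S4 is sound and complete for exactly this class.
(B) this class determines S5, not S4.
(C) this class determines K4, not S4.

A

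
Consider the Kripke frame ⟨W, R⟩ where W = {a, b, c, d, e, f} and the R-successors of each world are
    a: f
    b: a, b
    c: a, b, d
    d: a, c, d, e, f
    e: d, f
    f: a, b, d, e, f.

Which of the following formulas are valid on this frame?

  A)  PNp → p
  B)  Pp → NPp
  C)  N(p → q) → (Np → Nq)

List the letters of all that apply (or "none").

C

R is not symmetric: b R a but not a R b.
R is not euclidean: b R a and b R b but not a R b.
(A) PNp → p (the dual of axiom B) characterises the symmetric frames. R is not symmetric — not valid.
(B) Pp → NPp is axiom 5, which corresponds to the euclidean property. R is not euclidean — not valid.
(C) this is just K, valid on every normal frame.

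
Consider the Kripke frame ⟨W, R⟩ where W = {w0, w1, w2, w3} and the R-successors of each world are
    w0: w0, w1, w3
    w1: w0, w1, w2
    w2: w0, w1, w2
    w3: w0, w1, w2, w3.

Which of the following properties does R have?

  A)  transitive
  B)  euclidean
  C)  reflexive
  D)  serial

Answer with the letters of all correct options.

(A) not transitive: w0 R w1 and w1 R w2 but not w0 R w2.
(B) not euclidean: w0 R w1 and w0 R w3 but not w1 R w3.
(C) reflexive: each world relates to itself.
(D) serial: every world has an R-successor.

C, D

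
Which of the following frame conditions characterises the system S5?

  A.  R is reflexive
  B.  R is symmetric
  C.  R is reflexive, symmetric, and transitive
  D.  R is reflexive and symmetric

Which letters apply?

C

(A) this class determines T (= KT), not S5.
(B) this class determines KB, not S5.
(C) S5 is sound and complete for exactly this class.
(D) this class determines B (= KTB), not S5.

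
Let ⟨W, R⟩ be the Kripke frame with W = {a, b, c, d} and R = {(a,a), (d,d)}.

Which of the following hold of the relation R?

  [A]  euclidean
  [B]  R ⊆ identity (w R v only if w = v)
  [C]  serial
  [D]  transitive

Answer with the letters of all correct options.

(A) euclidean: any two R-successors of the same world are R-related.
(B) ⊆ identity: every R-edge is a self-loop.
(C) not serial: b has no R-successor.
(D) transitive: R is closed under composition.

A, B, D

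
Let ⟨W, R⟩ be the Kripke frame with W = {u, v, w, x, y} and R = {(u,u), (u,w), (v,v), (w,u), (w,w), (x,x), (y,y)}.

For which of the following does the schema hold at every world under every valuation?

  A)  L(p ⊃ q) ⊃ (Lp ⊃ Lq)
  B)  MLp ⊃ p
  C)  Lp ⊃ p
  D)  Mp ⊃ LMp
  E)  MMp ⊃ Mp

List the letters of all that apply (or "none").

R is reflexive: each world relates to itself.
R is symmetric: every R-edge is matched by its reverse.
R is transitive: R is closed under composition.
R is euclidean: any two R-successors of the same world are R-related.
(A) L(p ⊃ q) ⊃ (Lp ⊃ Lq) is the K axiom; it holds on all frames — valid.
(B) MLp ⊃ p (the dual of axiom B) characterises the symmetric frames. R is symmetric — valid.
(C) Lp ⊃ p is axiom T; it is valid on a frame exactly when R is reflexive. R is reflexive, so valid.
(D) Mp ⊃ LMp is axiom 5; it is valid on a frame exactly when R is euclidean. R is euclidean, so valid.
(E) MMp ⊃ Mp is the dual of axiom 4, which corresponds to transitivity. R is transitive — valid.

A, B, C, D, E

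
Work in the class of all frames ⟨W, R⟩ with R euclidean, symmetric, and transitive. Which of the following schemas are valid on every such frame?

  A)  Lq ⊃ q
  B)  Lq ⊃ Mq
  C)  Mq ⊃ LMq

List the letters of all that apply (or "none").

(A) Lq ⊃ q (axiom T) characterises the reflexive frames. Such an R need not be reflexive — not valid.
(B) Lq ⊃ Mq is axiom D; it is valid on a frame exactly when R is serial. Such an R need not be serial, so not valid.
(C) axiom 5: valid iff R is euclidean. Every such R is euclidean — valid.

C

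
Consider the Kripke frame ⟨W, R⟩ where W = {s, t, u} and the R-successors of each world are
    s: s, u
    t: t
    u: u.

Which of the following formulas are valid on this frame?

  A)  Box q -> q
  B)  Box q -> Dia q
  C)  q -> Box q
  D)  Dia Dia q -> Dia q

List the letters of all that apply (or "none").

R is reflexive: each world relates to itself.
R is transitive: R is closed under composition.
R is serial: every world has an R-successor.
R is not a subset of the identity: s R u with s ≠ u.
(A) Box q -> q is axiom T, which corresponds to reflexivity. R is reflexive — valid.
(B) axiom D: valid iff R is serial. R is serial — valid.
(C) q -> Box q is equivalent to ◇p→p; it holds exactly when R ⊆ identity. Here R ⊄ identity — not valid.
(D) the dual of axiom 4: valid iff R is transitive. R is transitive — valid.

A, B, D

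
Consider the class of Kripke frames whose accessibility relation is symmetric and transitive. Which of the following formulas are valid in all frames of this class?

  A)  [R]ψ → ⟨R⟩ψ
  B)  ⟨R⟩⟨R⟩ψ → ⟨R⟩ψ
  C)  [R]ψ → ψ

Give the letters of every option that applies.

A symmetric transitive relation is euclidean (uRv and uRw give vRu by symmetry, then vRw by transitivity).
(A) [R]ψ → ⟨R⟩ψ is axiom D, which corresponds to seriality. Such an R need not be serial — not valid.
(B) ⟨R⟩⟨R⟩ψ → ⟨R⟩ψ (the dual of axiom 4) characterises the transitive frames. Every such R is transitive — valid.
(C) [R]ψ → ψ (axiom T) characterises the reflexive frames. Such an R need not be reflexive — not valid.

B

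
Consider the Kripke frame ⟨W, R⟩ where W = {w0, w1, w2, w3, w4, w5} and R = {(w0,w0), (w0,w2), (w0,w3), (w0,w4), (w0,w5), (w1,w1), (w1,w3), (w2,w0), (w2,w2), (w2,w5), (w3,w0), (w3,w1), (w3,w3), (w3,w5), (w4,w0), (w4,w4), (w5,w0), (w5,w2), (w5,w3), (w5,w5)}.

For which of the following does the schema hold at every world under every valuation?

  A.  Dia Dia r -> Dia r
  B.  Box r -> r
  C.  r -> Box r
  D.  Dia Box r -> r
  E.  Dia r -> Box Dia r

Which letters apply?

R is reflexive: each world relates to itself.
R is symmetric: every R-edge is matched by its reverse.
R is not transitive: w0 R w3 and w3 R w1 but not w0 R w1.
R is not euclidean: w0 R w2 and w0 R w3 but not w2 R w3.
R is not a subset of the identity: w0 R w2 with w0 ≠ w2.
(A) the dual of axiom 4: valid iff R is transitive. R is not transitive — not valid.
(B) axiom T: valid iff R is reflexive. R is reflexive — valid.
(C) r -> Box r (equivalent to ◇p→p) corresponds to R being a subset of the identity. Here R ⊄ identity, so not valid.
(D) Dia Box r -> r is the dual of axiom B; it is valid on a frame exactly when R is symmetric. R is symmetric, so valid.
(E) axiom 5: valid iff R is euclidean. R is not euclidean — not valid.

B, D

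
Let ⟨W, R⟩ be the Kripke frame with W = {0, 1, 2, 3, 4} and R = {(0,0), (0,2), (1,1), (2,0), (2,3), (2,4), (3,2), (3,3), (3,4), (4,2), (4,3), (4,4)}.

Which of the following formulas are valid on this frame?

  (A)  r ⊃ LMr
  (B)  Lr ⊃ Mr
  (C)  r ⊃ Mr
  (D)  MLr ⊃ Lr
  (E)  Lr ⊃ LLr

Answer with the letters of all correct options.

R is not reflexive: not 2 R 2.
R is symmetric: every R-edge is matched by its reverse.
R is not transitive: 0 R 2 and 2 R 3 but not 0 R 3.
R is not euclidean: 2 R 0 and 2 R 3 but not 0 R 3.
R is serial: every world has an R-successor.
(A) r ⊃ LMr (axiom B) characterises the symmetric frames. R is symmetric — valid.
(B) Lr ⊃ Mr (axiom D) characterises the serial frames. R is serial — valid.
(C) r ⊃ Mr (the dual of axiom T) characterises the reflexive frames. R is not reflexive — not valid.
(D) MLr ⊃ Lr (the dual of axiom 5) characterises the euclidean frames. R is not euclidean — not valid.
(E) axiom 4: valid iff R is transitive. R is not transitive — not valid.

A, B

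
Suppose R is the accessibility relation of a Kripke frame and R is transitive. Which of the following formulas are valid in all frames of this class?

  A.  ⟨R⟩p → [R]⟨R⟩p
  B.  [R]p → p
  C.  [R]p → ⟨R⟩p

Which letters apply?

(A) ⟨R⟩p → [R]⟨R⟩p is axiom 5; it is valid on a frame exactly when R is euclidean. Such an R need not be euclidean, so not valid.
(B) [R]p → p is axiom T; it is valid on a frame exactly when R is reflexive. Such an R need not be reflexive, so not valid.
(C) [R]p → ⟨R⟩p is axiom D; it is valid on a frame exactly when R is serial. Such an R need not be serial, so not valid.

none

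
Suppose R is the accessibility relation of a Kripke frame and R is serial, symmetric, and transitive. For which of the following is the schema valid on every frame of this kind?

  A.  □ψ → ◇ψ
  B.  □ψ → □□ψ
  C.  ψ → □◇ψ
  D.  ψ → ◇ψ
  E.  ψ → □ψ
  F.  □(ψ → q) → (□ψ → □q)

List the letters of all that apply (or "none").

A serial symmetric transitive relation is reflexive (take any v with uRv; symmetry gives vRu and transitivity gives uRu), hence an equivalence relation.
(A) axiom D: valid iff R is serial. Every such R is serial — valid.
(B) axiom 4: valid iff R is transitive. Every such R is transitive — valid.
(C) ψ → □◇ψ is axiom B, which corresponds to symmetry. Every such R is symmetric — valid.
(D) ψ → ◇ψ is the dual of axiom T; it is valid on a frame exactly when R is reflexive. Every such R is reflexive, so valid.
(E) ψ → □ψ is valid only on frames where every R-edge is a self-loop. Such an R need not be a subset of the identity — not valid.
(F) this is just K, valid on every normal frame.

A, B, C, D, F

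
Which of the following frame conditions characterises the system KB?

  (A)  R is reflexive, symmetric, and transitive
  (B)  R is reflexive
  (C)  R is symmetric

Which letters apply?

(A) this class determines S5, not KB.
(B) this class determines T (= KT), not KB.
(C) KB is sound and complete for exactly this class.

C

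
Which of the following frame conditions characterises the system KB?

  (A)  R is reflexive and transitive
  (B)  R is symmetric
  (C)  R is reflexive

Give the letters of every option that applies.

(A) this class determines S4, not KB.
(B) KB is sound and complete for exactly this class.
(C) this class determines T (= KT), not KB.

B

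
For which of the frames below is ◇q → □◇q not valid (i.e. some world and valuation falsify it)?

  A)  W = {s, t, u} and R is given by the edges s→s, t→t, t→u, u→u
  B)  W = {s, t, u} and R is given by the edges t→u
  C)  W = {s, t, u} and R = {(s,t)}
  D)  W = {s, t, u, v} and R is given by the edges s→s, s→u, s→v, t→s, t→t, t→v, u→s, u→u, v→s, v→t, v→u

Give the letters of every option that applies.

A, B, C, D

The schema ◇q → □◇q is axiom 5; it is valid on a frame iff R is euclidean.
(A) R is not euclidean (t R u and t R t but not u R t), so the schema fails here.
(B) R is not euclidean (t R u and t R u but not u R u), so the schema fails here.
(C) R is not euclidean (s R t and s R t but not t R t), so the schema fails here.
(D) R is not euclidean (s R u and s R v but not u R v), so the schema fails here.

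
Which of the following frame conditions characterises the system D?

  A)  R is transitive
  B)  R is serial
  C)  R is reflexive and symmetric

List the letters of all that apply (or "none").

(A) this class determines K4, not D.
(B) D is sound and complete for exactly this class.
(C) this class determines B (= KTB), not D.

B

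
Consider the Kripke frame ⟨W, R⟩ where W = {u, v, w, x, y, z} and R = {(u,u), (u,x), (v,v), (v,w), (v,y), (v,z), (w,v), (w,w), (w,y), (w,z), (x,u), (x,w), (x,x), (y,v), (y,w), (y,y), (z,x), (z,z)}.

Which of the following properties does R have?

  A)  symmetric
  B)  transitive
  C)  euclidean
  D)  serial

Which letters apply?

D

(A) not symmetric: v R z but not z R v.
(B) not transitive: u R x and x R w but not u R w.
(C) not euclidean: v R y and v R z but not y R z.
(D) serial: every world has an R-successor.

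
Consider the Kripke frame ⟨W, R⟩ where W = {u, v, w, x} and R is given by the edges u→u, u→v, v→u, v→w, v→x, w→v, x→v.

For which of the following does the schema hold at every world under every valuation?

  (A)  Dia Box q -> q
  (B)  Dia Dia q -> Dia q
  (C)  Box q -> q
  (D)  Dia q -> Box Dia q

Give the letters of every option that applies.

R is not reflexive: not v R v.
R is symmetric: every R-edge is matched by its reverse.
R is not transitive: u R v and v R w but not u R w.
R is not euclidean: v R u and v R w but not u R w.
(A) Dia Box q -> q is the dual of axiom B, which corresponds to symmetry. R is symmetric — valid.
(B) Dia Dia q -> Dia q is the dual of axiom 4; it is valid on a frame exactly when R is transitive. R is not transitive, so not valid.
(C) axiom T: valid iff R is reflexive. R is not reflexive — not valid.
(D) Dia q -> Box Dia q (axiom 5) characterises the euclidean frames. R is not euclidean — not valid.

A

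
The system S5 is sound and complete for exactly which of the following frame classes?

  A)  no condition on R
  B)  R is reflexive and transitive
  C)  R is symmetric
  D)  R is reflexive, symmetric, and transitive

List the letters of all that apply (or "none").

D

(A) this class determines K, not S5.
(B) this class determines S4, not S5.
(C) this class determines KB, not S5.
(D) S5 is sound and complete for exactly this class.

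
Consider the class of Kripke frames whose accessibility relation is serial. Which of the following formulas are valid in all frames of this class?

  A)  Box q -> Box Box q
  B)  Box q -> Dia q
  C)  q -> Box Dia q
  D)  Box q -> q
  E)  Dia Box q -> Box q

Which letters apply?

B

(A) Box q -> Box Box q is axiom 4, which corresponds to transitivity. Such an R need not be transitive — not valid.
(B) Box q -> Dia q is axiom D, which corresponds to seriality. Every such R is serial — valid.
(C) q -> Box Dia q (axiom B) characterises the symmetric frames. Such an R need not be symmetric — not valid.
(D) axiom T: valid iff R is reflexive. Such an R need not be reflexive — not valid.
(E) the dual of axiom 5: valid iff R is euclidean. Such an R need not be euclidean — not valid.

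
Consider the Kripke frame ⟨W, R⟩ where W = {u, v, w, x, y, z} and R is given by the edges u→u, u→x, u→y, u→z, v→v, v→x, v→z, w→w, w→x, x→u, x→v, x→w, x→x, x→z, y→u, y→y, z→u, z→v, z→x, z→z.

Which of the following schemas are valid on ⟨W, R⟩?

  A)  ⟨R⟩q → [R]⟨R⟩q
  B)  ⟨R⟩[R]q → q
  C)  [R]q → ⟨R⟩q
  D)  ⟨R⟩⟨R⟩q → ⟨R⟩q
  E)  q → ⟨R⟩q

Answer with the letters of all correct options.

R is reflexive: each world relates to itself.
R is symmetric: every R-edge is matched by its reverse.
R is not transitive: u R x and x R v but not u R v.
R is not euclidean: u R x and u R y but not x R y.
R is serial: every world has an R-successor.
(A) ⟨R⟩q → [R]⟨R⟩q is axiom 5; it is valid on a frame exactly when R is euclidean. R is not euclidean, so not valid.
(B) ⟨R⟩[R]q → q (the dual of axiom B) characterises the symmetric frames. R is symmetric — valid.
(C) axiom D: valid iff R is serial. R is serial — valid.
(D) the dual of axiom 4: valid iff R is transitive. R is not transitive — not valid.
(E) q → ⟨R⟩q (the dual of axiom T) characterises the reflexive frames. R is reflexive — valid.

B, C, E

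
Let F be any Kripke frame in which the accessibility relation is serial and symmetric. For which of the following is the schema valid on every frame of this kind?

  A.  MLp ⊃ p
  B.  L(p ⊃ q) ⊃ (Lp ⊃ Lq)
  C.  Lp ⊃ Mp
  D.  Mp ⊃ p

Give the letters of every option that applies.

A, B, C

(A) MLp ⊃ p is the dual of axiom B, which corresponds to symmetry. Every such R is symmetric — valid.
(B) L(p ⊃ q) ⊃ (Lp ⊃ Lq) is axiom K, valid on every Kripke frame — valid.
(C) Lp ⊃ Mp is axiom D, which corresponds to seriality. Every such R is serial — valid.
(D) Mp ⊃ p is valid only on frames where every R-edge is a self-loop. Such an R need not be a subset of the identity — not valid.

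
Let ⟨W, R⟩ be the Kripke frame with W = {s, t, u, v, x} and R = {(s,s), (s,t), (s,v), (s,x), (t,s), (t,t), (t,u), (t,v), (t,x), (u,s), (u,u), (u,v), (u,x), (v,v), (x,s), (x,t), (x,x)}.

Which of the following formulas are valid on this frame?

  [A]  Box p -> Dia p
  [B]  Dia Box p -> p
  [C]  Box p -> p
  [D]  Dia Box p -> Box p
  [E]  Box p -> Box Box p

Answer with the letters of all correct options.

R is reflexive: each world relates to itself.
R is not symmetric: s R v but not v R s.
R is not transitive: s R t and t R u but not s R u.
R is not euclidean: s R v and s R s but not v R s.
R is serial: every world has an R-successor.
(A) axiom D: valid iff R is serial. R is serial — valid.
(B) Dia Box p -> p is the dual of axiom B, which corresponds to symmetry. R is not symmetric — not valid.
(C) Box p -> p is axiom T; it is valid on a frame exactly when R is reflexive. R is reflexive, so valid.
(D) Dia Box p -> Box p (the dual of axiom 5) characterises the euclidean frames. R is not euclidean — not valid.
(E) Box p -> Box Box p is axiom 4; it is valid on a frame exactly when R is transitive. R is not transitive, so not valid.

A, C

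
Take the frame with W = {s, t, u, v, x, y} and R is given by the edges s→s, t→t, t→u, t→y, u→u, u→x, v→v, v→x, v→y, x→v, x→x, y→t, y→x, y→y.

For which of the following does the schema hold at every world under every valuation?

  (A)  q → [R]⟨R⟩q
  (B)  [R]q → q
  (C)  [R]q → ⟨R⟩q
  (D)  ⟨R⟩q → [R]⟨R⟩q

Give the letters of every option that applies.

R is reflexive: each world relates to itself.
R is not symmetric: t R u but not u R t.
R is not euclidean: t R u and t R t but not u R t.
R is serial: every world has an R-successor.
(A) axiom B: valid iff R is symmetric. R is not symmetric — not valid.
(B) [R]q → q (axiom T) characterises the reflexive frames. R is reflexive — valid.
(C) [R]q → ⟨R⟩q is axiom D; it is valid on a frame exactly when R is serial. R is serial, so valid.
(D) ⟨R⟩q → [R]⟨R⟩q (axiom 5) characterises the euclidean frames. R is not euclidean — not valid.

B, C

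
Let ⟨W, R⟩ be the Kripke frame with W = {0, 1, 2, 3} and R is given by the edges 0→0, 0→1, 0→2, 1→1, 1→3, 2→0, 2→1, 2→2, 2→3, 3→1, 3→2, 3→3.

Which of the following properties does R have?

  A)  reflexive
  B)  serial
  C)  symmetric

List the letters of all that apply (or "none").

(A) reflexive: each world relates to itself.
(B) serial: every world has an R-successor.
(C) not symmetric: 0 R 1 but not 1 R 0.

A, B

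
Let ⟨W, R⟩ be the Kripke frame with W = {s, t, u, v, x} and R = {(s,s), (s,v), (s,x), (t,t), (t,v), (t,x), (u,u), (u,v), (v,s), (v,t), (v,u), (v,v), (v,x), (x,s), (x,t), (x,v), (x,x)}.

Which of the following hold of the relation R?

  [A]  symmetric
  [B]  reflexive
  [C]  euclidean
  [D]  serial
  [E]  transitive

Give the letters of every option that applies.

A, B, D

(A) symmetric: every R-edge is matched by its reverse.
(B) reflexive: each world relates to itself.
(C) not euclidean: v R s and v R t but not s R t.
(D) serial: every world has an R-successor.
(E) not transitive: s R v and v R t but not s R t.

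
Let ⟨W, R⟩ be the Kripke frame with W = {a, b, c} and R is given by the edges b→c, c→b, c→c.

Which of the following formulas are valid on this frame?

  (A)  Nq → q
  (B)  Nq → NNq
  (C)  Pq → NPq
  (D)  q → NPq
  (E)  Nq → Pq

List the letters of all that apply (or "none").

R is not reflexive: not a R a.
R is symmetric: every R-edge is matched by its reverse.
R is not transitive: b R c and c R b but not b R b.
R is not euclidean: c R b and c R b but not b R b.
R is not serial: a has no R-successor.
(A) Nq → q is axiom T; it is valid on a frame exactly when R is reflexive. R is not reflexive, so not valid.
(B) Nq → NNq (axiom 4) characterises the transitive frames. R is not transitive — not valid.
(C) Pq → NPq is axiom 5, which corresponds to the euclidean property. R is not euclidean — not valid.
(D) q → NPq is axiom B; it is valid on a frame exactly when R is symmetric. R is symmetric, so valid.
(E) Nq → Pq is axiom D; it is valid on a frame exactly when R is serial. R is not serial, so not valid.

D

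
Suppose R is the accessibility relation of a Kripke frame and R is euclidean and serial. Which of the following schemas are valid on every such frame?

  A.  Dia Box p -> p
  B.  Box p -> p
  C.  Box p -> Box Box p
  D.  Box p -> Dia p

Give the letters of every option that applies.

(A) Dia Box p -> p (the dual of axiom B) characterises the symmetric frames. Such an R need not be symmetric — not valid.
(B) Box p -> p (axiom T) characterises the reflexive frames. Such an R need not be reflexive — not valid.
(C) Box p -> Box Box p is axiom 4; it is valid on a frame exactly when R is transitive. Such an R need not be transitive, so not valid.
(D) Box p -> Dia p is axiom D; it is valid on a frame exactly when R is serial. Every such R is serial, so valid.

D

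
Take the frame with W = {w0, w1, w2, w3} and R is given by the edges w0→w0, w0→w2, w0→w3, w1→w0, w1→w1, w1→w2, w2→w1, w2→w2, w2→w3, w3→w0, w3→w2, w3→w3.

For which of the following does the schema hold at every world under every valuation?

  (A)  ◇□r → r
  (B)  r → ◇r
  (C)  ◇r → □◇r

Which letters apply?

B

R is reflexive: each world relates to itself.
R is not symmetric: w0 R w2 but not w2 R w0.
R is not euclidean: w0 R w2 and w0 R w0 but not w2 R w0.
(A) ◇□r → r is the dual of axiom B; it is valid on a frame exactly when R is symmetric. R is not symmetric, so not valid.
(B) r → ◇r (the dual of axiom T) characterises the reflexive frames. R is reflexive — valid.
(C) ◇r → □◇r (axiom 5) characterises the euclidean frames. R is not euclidean — not valid.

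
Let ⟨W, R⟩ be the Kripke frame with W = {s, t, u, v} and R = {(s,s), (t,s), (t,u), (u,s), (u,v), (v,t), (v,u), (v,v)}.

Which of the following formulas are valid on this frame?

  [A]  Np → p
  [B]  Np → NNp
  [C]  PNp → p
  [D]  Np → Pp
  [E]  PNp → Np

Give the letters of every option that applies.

R is not reflexive: not t R t.
R is not symmetric: t R s but not s R t.
R is not transitive: t R u and u R v but not t R v.
R is not euclidean: t R s and t R u but not s R u.
R is serial: every world has an R-successor.
(A) axiom T: valid iff R is reflexive. R is not reflexive — not valid.
(B) Np → NNp (axiom 4) characterises the transitive frames. R is not transitive — not valid.
(C) PNp → p (the dual of axiom B) characterises the symmetric frames. R is not symmetric — not valid.
(D) axiom D: valid iff R is serial. R is serial — valid.
(E) PNp → Np (the dual of axiom 5) characterises the euclidean frames. R is not euclidean — not valid.

D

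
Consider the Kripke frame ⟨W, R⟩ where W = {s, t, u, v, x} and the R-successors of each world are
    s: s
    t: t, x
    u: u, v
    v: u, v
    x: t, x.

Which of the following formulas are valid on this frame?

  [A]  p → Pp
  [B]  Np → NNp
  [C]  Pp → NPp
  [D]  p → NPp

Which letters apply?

R is reflexive: each world relates to itself.
R is symmetric: every R-edge is matched by its reverse.
R is transitive: R is closed under composition.
R is euclidean: any two R-successors of the same world are R-related.
(A) p → Pp (the dual of axiom T) characterises the reflexive frames. R is reflexive — valid.
(B) axiom 4: valid iff R is transitive. R is transitive — valid.
(C) Pp → NPp is axiom 5, which corresponds to the euclidean property. R is euclidean — valid.
(D) axiom B: valid iff R is symmetric. R is symmetric — valid.

A, B, C, D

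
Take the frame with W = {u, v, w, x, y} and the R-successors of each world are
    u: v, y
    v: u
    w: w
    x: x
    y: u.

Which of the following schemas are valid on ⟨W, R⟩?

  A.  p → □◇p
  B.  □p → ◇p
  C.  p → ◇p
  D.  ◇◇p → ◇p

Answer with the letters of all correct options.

A, B

R is not reflexive: not u R u.
R is symmetric: every R-edge is matched by its reverse.
R is not transitive: u R v and v R u but not u R u.
R is serial: every world has an R-successor.
(A) p → □◇p (axiom B) characterises the symmetric frames. R is symmetric — valid.
(B) □p → ◇p (axiom D) characterises the serial frames. R is serial — valid.
(C) p → ◇p (the dual of axiom T) characterises the reflexive frames. R is not reflexive — not valid.
(D) ◇◇p → ◇p is the dual of axiom 4; it is valid on a frame exactly when R is transitive. R is not transitive, so not valid.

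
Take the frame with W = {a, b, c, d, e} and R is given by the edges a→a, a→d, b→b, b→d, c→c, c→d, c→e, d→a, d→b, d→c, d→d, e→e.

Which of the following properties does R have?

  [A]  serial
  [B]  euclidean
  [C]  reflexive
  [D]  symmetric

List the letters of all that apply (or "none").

(A) serial: every world has an R-successor.
(B) not euclidean: c R d and c R e but not d R e.
(C) reflexive: each world relates to itself.
(D) not symmetric: c R e but not e R c.

A, C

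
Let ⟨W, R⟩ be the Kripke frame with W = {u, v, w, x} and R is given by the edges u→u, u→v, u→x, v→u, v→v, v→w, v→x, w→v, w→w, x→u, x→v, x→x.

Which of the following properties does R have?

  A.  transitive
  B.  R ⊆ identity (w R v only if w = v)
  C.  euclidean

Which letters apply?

(A) not transitive: u R v and v R w but not u R w.
(B) not ⊆ identity: u R v with u ≠ v.
(C) not euclidean: v R u and v R w but not u R w.

none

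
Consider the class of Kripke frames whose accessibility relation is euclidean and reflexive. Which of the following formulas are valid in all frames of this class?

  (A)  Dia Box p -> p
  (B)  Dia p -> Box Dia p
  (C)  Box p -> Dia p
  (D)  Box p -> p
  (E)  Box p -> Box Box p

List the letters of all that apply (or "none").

A, B, C, D, E

A reflexive euclidean relation is also symmetric (from wRw and wRv the euclidean condition gives vRw) and hence transitive; it is an equivalence relation.
(A) Dia Box p -> p (the dual of axiom B) characterises the symmetric frames. Every such R is symmetric — valid.
(B) Dia p -> Box Dia p (axiom 5) characterises the euclidean frames. Every such R is euclidean — valid.
(C) Box p -> Dia p is axiom D, which corresponds to seriality. Every such R is serial — valid.
(D) Box p -> p is axiom T; it is valid on a frame exactly when R is reflexive. Every such R is reflexive, so valid.
(E) Box p -> Box Box p (axiom 4) characterises the transitive frames. Every such R is transitive — valid.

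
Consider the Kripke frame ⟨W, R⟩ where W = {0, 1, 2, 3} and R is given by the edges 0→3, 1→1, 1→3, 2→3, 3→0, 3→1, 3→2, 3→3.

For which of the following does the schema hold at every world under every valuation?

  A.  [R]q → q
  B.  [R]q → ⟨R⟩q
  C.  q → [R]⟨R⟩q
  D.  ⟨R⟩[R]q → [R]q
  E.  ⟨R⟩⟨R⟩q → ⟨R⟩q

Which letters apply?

R is not reflexive: not 0 R 0.
R is symmetric: every R-edge is matched by its reverse.
R is not transitive: 0 R 3 and 3 R 0 but not 0 R 0.
R is not euclidean: 3 R 0 and 3 R 1 but not 0 R 1.
R is serial: every world has an R-successor.
(A) [R]q → q is axiom T; it is valid on a frame exactly when R is reflexive. R is not reflexive, so not valid.
(B) [R]q → ⟨R⟩q is axiom D; it is valid on a frame exactly when R is serial. R is serial, so valid.
(C) q → [R]⟨R⟩q is axiom B; it is valid on a frame exactly when R is symmetric. R is symmetric, so valid.
(D) ⟨R⟩[R]q → [R]q is the dual of axiom 5; it is valid on a frame exactly when R is euclidean. R is not euclidean, so not valid.
(E) ⟨R⟩⟨R⟩q → ⟨R⟩q is the dual of axiom 4, which corresponds to transitivity. R is not transitive — not valid.

B, C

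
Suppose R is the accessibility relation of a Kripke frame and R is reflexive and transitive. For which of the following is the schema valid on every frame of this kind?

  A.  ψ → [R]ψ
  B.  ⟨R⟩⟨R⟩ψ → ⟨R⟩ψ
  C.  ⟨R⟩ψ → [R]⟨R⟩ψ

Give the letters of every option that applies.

B

Reflexive relations are serial.
(A) ψ → [R]ψ is equivalent to ◇p→p; it holds exactly when R ⊆ identity. Such an R need not be a subset of the identity — not valid.
(B) ⟨R⟩⟨R⟩ψ → ⟨R⟩ψ is the dual of axiom 4, which corresponds to transitivity. Every such R is transitive — valid.
(C) axiom 5: valid iff R is euclidean. Such an R need not be euclidean — not valid.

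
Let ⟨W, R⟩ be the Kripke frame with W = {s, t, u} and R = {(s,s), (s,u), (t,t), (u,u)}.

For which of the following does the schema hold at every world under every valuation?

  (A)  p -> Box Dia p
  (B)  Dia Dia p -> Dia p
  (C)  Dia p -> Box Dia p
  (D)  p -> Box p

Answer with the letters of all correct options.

B

R is not symmetric: s R u but not u R s.
R is transitive: R is closed under composition.
R is not euclidean: s R u and s R s but not u R s.
R is not a subset of the identity: s R u with s ≠ u.
(A) p -> Box Dia p (axiom B) characterises the symmetric frames. R is not symmetric — not valid.
(B) the dual of axiom 4: valid iff R is transitive. R is transitive — valid.
(C) Dia p -> Box Dia p (axiom 5) characterises the euclidean frames. R is not euclidean — not valid.
(D) p -> Box p (equivalent to ◇p→p) corresponds to R being a subset of the identity. Here R ⊄ identity, so not valid.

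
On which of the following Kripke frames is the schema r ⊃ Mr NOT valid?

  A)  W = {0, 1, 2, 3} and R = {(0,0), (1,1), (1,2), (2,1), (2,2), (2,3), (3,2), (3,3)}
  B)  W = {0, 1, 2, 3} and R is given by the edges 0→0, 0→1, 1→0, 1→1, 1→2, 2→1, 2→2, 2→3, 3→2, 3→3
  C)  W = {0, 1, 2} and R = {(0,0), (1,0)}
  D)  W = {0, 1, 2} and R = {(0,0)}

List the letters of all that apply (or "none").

C, D

The schema r ⊃ Mr is the dual of axiom T; it is valid on a frame iff R is reflexive.
(A) R is reflexive (each world relates to itself), so the schema is valid here.
(B) R is reflexive (each world relates to itself), so the schema is valid here.
(C) R is not reflexive (not 1 R 1), so the schema fails here.
(D) R is not reflexive (not 1 R 1), so the schema fails here.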